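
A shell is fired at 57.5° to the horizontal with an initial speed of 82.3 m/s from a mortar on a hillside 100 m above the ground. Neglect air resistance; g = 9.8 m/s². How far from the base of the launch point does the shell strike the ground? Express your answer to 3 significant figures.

Components: v_x = 82.3 cos 57.5° = 44.22 m/s, v_y = 82.3 sin 57.5° = 69.41 m/s.
Vertical: 0 = 100 + 69.41 t − ½(9.8) t² ⇒ 4.900 t² − 69.41 t − 100 = 0.
t = [69.41 + √(4818 + 1960)] / 9.800 = 15.48 s.
Horizontal: R = v_x · t = 44.22 × 15.48 = 685 m.

685 m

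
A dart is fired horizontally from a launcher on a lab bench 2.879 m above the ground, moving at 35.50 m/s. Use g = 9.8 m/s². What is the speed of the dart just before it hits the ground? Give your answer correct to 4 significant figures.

36.29 m/s

Fall time: t = √(2 × 2.879 / 9.8) = 0.76652 s.
At impact: v_x = 35.50 m/s (unchanged), v_y = g t = 9.8 × 0.76652 = 7.5119 m/s.
Speed = √(v_x² + v_y²) = √(1260.2 + 56.429) = 36.29 m/s.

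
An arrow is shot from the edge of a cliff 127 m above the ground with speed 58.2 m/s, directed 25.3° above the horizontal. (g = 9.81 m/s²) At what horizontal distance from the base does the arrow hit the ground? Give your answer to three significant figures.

433 m

Components: v_x = 58.2 cos 25.3° = 52.62 m/s, v_y = 58.2 sin 25.3° = 24.87 m/s.
Vertical: 0 = 127 + 24.87 t − ½(9.81) t² ⇒ 4.905 t² − 24.87 t − 127 = 0.
t = [24.87 + √(618.5 + 2492)] / 9.810 = 8.220 s.
Horizontal: R = v_x · t = 52.62 × 8.220 = 433 m.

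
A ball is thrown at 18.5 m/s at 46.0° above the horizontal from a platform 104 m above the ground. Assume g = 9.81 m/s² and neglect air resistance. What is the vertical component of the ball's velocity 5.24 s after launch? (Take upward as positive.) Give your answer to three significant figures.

Initial vertical component: v_y0 = 18.5 sin 46.0° = 13.31 m/s.
v_y(t) = v_y0 − g t = 13.31 − 9.81 × 5.24 = -38.1 m/s.

-38.1 m/s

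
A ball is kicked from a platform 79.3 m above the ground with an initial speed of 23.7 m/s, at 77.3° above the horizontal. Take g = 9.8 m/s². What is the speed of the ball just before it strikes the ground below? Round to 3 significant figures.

v_x = 23.7 cos 77.3° = 5.210 m/s is unchanged throughout.
For the vertical component, v_y² = v_y0² + 2 g h = (23.12)² + 2×9.8×79.3 = 2089, so |v_y| = 45.71 m/s.
Impact speed = √(v_x² + v_y²) = √(27.14 + 2089) = 46.0 m/s.

46.0 m/s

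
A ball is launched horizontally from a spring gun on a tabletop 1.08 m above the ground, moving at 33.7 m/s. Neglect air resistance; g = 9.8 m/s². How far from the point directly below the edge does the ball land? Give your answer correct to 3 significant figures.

Initial vertical velocity is zero, so the fall time comes from h = ½ g t²: t = √(2 × 1.08 / 9.8) = 0.4695 s.
Horizontal motion is uniform at 33.7 m/s, so x = 33.7 × 0.4695 = 15.8 m.

15.8 m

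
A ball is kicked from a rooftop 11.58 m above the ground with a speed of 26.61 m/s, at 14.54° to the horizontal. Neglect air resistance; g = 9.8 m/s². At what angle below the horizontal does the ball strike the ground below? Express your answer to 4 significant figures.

v_x = 26.61 cos 14.54° = 25.758 m/s.
At impact |v_y| = √(v_y0² + 2 g h) = √(6.6806² + 2×9.8×11.58) = 16.480 m/s.
Angle below horizontal = arctan(|v_y| / v_x) = arctan(16.480 / 25.758) = 32.61°.

32.61°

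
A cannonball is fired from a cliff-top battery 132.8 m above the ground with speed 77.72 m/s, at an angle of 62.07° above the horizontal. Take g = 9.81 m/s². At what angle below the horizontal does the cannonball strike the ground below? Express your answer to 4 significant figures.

v_x = 77.72 cos 62.07° = 36.403 m/s.
At impact |v_y| = √(v_y0² + 2 g h) = √(68.667² + 2×9.81×132.8) = 85.561 m/s.
Angle below horizontal = arctan(|v_y| / v_x) = arctan(85.561 / 36.403) = 66.95°.

66.95°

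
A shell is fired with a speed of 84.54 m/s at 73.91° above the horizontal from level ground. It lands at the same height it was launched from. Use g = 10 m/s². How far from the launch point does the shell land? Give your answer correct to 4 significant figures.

380.6 m

Components: v_x = 84.54 cos 73.91° = 23.430 m/s, v_y = 84.54 sin 73.91° = 81.228 m/s.
Time of flight (same landing height): t = 2 v_y / g = 2 × 81.228 / 10 = 16.246 s.
Range: R = v_x · t = 23.430 × 16.246 = 380.6 m.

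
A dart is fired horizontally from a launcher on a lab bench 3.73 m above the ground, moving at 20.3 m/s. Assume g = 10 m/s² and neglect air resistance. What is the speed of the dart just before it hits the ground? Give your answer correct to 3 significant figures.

Fall time: t = √(2 × 3.73 / 10) = 0.8637 s.
At impact: v_x = 20.3 m/s (unchanged), v_y = g t = 10 × 0.8637 = 8.637 m/s.
Speed = √(v_x² + v_y²) = √(412.1 + 74.60) = 22.1 m/s.

22.1 m/s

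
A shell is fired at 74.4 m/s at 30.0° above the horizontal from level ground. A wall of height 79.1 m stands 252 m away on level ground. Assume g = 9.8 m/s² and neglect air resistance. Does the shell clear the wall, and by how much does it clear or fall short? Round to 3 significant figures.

No — it falls 8.56 m short of clearing the wall.

v_x = 74.4 cos 30.0° = 64.43 m/s; v_y0 = 74.4 sin 30.0° = 37.20 m/s.
Time to reach the wall: t = 252 / 64.43 = 3.911 s.
Height at that point: y = 37.20×3.911 − 4.900×3.911² = 70.54 m.
That is 79.1 − 70.54 = 8.56 m below the top of the wall, so the shell does not clear it.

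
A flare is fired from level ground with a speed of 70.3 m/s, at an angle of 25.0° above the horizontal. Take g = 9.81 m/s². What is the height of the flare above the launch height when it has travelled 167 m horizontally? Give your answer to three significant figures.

44.2 m

v_x = 70.3 cos 25.0° = 63.71 m/s, v_y0 = 70.3 sin 25.0° = 29.71 m/s.
Time to reach x = 167 m: t = x / v_x = 167 / 63.71 = 2.621 s.
y = v_y0 t − ½ g t² = 29.71×2.621 − 4.905×2.621² = 44.2 m.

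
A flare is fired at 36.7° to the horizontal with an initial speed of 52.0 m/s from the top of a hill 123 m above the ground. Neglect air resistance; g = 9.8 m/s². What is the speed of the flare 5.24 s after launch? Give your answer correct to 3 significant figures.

46.4 m/s

v_x = 52.0 cos 36.7° = 41.69 m/s (constant).
v_y(t) = 52.0 sin 36.7° − g t = 31.08 − 9.8 × 5.24 = -20.27 m/s.
Speed = √(v_x² + v_y²) = √(1738 + 410.9) = 46.4 m/s.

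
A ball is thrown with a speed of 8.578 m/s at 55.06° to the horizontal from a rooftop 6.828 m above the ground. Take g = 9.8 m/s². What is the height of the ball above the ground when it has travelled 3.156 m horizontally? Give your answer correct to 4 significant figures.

9.323 m

v_x = 8.578 cos 55.06° = 4.9128 m/s, v_y0 = 8.578 sin 55.06° = 7.0318 m/s.
Time to reach x = 3.156 m: t = x / v_x = 3.156 / 4.9128 = 0.64240 s.
y = 6.828 + v_y0 t − ½ g t² = 6.828 + 7.0318×0.64240 − 4.900×0.64240² = 9.323 m.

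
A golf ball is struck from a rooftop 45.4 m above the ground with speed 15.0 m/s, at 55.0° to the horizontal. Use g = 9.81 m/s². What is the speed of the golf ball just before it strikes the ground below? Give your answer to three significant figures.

v_x = 15.0 cos 55.0° = 8.604 m/s is unchanged throughout.
For the vertical component, v_y² = v_y0² + 2 g h = (12.29)² + 2×9.81×45.4 = 1042, so |v_y| = 32.28 m/s.
Impact speed = √(v_x² + v_y²) = √(74.03 + 1042) = 33.4 m/s.

33.4 m/s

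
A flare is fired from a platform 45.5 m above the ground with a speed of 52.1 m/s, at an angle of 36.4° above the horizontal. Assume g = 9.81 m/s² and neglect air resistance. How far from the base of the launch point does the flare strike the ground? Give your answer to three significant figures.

Components: v_x = 52.1 cos 36.4° = 41.93 m/s, v_y = 52.1 sin 36.4° = 30.92 m/s.
Vertical: 0 = 45.5 + 30.92 t − ½(9.81) t² ⇒ 4.905 t² − 30.92 t − 45.5 = 0.
t = [30.92 + √(956.0 + 892.7)] / 9.810 = 7.535 s.
Horizontal: R = v_x · t = 41.93 × 7.535 = 316 m.

316 m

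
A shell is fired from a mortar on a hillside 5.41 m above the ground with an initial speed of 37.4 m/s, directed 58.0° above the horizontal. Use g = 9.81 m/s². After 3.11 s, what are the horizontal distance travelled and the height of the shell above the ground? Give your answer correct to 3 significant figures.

x = 61.6 m, y = 56.6 m

v_x = 37.4 cos 58.0° = 19.82 m/s; v_y0 = 37.4 sin 58.0° = 31.72 m/s.
x = v_x t = 19.82 × 3.11 = 61.6 m.
y = 5.41 + v_y0 t − ½ g t² = 56.6 m.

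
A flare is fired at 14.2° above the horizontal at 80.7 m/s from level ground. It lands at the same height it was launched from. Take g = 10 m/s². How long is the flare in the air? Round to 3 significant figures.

Vertical component: v_y = 80.7 sin 14.2° = 19.80 m/s.
For a projectile landing at launch height, time of flight is t = 2 v_y / g = 2 × 19.80 / 10 = 3.96 s.

3.96 s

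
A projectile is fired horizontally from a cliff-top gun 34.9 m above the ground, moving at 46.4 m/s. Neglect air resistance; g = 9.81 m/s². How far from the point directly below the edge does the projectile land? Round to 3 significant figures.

Initial vertical velocity is zero, so the fall time comes from h = ½ g t²: t = √(2 × 34.9 / 9.81) = 2.667 s.
Horizontal motion is uniform at 46.4 m/s, so x = 46.4 × 2.667 = 124 m.

124 m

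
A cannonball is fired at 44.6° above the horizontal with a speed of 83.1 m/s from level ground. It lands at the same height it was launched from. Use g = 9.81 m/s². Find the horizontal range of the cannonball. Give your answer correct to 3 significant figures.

704 m

Components: v_x = 83.1 cos 44.6° = 59.17 m/s, v_y = 83.1 sin 44.6° = 58.35 m/s.
Time of flight (same landing height): t = 2 v_y / g = 2 × 58.35 / 9.81 = 11.90 s.
Range: R = v_x · t = 59.17 × 11.90 = 704 m.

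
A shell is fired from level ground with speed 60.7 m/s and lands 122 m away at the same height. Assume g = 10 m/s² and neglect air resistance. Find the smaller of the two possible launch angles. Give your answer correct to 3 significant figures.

9.67°

Level-ground range: R = v₀² sin(2θ)/g ⇒ sin 2θ = R g / v₀² = 122×10/60.7² = 0.3311.
2θ = arcsin(0.3311) = 19.34° or 180° − 19.34° = 160.66°.
So θ = 9.67° or θ = 80.3°.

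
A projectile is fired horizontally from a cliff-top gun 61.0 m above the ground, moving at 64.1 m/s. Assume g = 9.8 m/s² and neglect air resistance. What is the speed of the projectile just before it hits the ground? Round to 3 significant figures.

Fall time: t = √(2 × 61.0 / 9.8) = 3.528 s.
At impact: v_x = 64.1 m/s (unchanged), v_y = g t = 9.8 × 3.528 = 34.57 m/s.
Speed = √(v_x² + v_y²) = √(4109 + 1195) = 72.8 m/s.

72.8 m/s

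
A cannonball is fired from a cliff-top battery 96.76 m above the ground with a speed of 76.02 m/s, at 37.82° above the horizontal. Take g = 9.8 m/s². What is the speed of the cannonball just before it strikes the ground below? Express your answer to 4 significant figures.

87.61 m/s

v_x = 76.02 cos 37.82° = 60.051 m/s is unchanged throughout.
For the vertical component, v_y² = v_y0² + 2 g h = (46.614)² + 2×9.8×96.76 = 4069.4, so |v_y| = 63.792 m/s.
Impact speed = √(v_x² + v_y²) = √(3606.1 + 4069.4) = 87.61 m/s.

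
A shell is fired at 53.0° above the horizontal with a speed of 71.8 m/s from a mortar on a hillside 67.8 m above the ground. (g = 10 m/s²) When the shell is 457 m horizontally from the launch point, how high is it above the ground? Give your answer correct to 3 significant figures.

v_x = 71.8 cos 53.0° = 43.21 m/s, v_y0 = 71.8 sin 53.0° = 57.34 m/s.
Time to reach x = 457 m: t = x / v_x = 457 / 43.21 = 10.58 s.
y = 67.8 + v_y0 t − ½ g t² = 67.8 + 57.34×10.58 − 5.000×10.58² = 115 m.

115 m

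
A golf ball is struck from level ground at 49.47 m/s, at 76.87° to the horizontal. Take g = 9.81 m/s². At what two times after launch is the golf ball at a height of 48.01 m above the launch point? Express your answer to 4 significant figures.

v_y0 = 49.47 sin 76.87° = 48.177 m/s.
Set y = v_y0 t − ½ g t² = 48.01: 4.905 t² − 48.177 t + 48.01 = 0.
t = [48.177 ± √(2321.0 − 941.96)] / 9.81 = (48.177 ± 37.135) / 9.81, giving t = 1.126 s or t = 8.696 s.
So the golf ball is at 48.01 m at t = 1.126 s (rising) and t = 8.696 s (falling).

1.126 s and 8.696 s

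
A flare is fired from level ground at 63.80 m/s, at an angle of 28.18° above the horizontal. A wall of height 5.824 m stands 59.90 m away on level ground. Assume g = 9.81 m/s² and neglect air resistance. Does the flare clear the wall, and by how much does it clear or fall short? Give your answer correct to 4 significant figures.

Yes — it clears the wall by 20.70 m.

v_x = 63.80 cos 28.18° = 56.238 m/s; v_y0 = 63.80 sin 28.18° = 30.129 m/s.
Time to reach the wall: t = 59.90 / 56.238 = 1.0651 s.
Height at that point: y = 30.129×1.0651 − 4.905×1.0651² = 26.526 m.
That is 26.526 − 5.824 = 20.70 m above the top of the wall, so the flare clears it.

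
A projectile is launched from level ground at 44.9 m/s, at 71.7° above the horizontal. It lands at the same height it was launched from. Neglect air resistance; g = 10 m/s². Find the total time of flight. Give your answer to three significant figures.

Vertical component: v_y = 44.9 sin 71.7° = 42.63 m/s.
For a projectile landing at launch height, time of flight is t = 2 v_y / g = 2 × 42.63 / 10 = 8.53 s.

8.53 s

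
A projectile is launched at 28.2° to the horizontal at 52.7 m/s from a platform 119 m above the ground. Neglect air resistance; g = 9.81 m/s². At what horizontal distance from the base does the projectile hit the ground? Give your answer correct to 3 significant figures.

Components: v_x = 52.7 cos 28.2° = 46.44 m/s, v_y = 52.7 sin 28.2° = 24.90 m/s.
Vertical: 0 = 119 + 24.90 t − ½(9.81) t² ⇒ 4.905 t² − 24.90 t − 119 = 0.
t = [24.90 + √(620.0 + 2335)] / 9.810 = 8.080 s.
Horizontal: R = v_x · t = 46.44 × 8.080 = 375 m.

375 m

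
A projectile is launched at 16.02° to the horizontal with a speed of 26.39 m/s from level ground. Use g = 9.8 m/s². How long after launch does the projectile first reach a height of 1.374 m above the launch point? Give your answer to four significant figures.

0.2217 s

v_y0 = 26.39 sin 16.02° = 7.2829 m/s.
Set y = v_y0 t − ½ g t² = 1.374: 4.900 t² − 7.2829 t + 1.374 = 0.
t = [7.2829 ± √(53.041 − 26.930)] / 9.8 = (7.2829 ± 5.1099) / 9.8, giving t = 0.2217 s or t = 1.265 s.
The projectile is on the way up at the first time, so t = 0.2217 s.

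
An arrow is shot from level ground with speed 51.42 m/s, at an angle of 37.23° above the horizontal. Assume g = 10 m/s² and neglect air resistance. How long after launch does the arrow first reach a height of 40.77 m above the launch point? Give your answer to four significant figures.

1.876 s

v_y0 = 51.42 sin 37.23° = 31.110 m/s.
Set y = v_y0 t − ½ g t² = 40.77: 5.000 t² − 31.110 t + 40.77 = 0.
t = [31.110 ± √(967.83 − 815.40)] / 10 = (31.110 ± 12.346) / 10, giving t = 1.876 s or t = 4.346 s.
The arrow is on the way up at the first time, so t = 1.876 s.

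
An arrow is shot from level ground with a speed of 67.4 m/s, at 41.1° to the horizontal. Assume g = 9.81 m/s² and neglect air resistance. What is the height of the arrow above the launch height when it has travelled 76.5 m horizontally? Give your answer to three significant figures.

55.6 m

v_x = 67.4 cos 41.1° = 50.79 m/s, v_y0 = 67.4 sin 41.1° = 44.31 m/s.
Time to reach x = 76.5 m: t = x / v_x = 76.5 / 50.79 = 1.506 s.
y = v_y0 t − ½ g t² = 44.31×1.506 − 4.905×1.506² = 55.6 m.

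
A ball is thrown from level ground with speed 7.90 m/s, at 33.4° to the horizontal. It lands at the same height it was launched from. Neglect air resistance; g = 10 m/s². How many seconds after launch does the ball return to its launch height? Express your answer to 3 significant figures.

0.870 s

Vertical component: v_y = 7.90 sin 33.4° = 4.349 m/s.
For a projectile landing at launch height, time of flight is t = 2 v_y / g = 2 × 4.349 / 10 = 0.870 s.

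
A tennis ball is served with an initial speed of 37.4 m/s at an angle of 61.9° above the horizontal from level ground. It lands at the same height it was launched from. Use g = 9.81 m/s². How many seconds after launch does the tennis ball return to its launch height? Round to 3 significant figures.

6.73 s

Vertical component: v_y = 37.4 sin 61.9° = 32.99 m/s.
For a projectile landing at launch height, time of flight is t = 2 v_y / g = 2 × 32.99 / 9.81 = 6.73 s.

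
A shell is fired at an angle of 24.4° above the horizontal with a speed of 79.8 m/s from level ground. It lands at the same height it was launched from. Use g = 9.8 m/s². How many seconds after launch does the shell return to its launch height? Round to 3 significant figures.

Vertical component: v_y = 79.8 sin 24.4° = 32.97 m/s.
For a projectile landing at launch height, time of flight is t = 2 v_y / g = 2 × 32.97 / 9.8 = 6.73 s.

6.73 s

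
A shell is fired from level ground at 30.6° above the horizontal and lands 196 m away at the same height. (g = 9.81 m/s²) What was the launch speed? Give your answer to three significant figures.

On level ground, R = v₀² sin(2θ) / g, so v₀ = √(R g / sin 2θ).
sin(2 × 30.6°) = 0.8763.
v₀ = √(196 × 9.81 / 0.8763) = √2194 = 46.8 m/s.

46.8 m/s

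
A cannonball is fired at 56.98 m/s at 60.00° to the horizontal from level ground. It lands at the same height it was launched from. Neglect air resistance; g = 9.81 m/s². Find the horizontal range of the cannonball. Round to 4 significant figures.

For level ground, R = v₀² sin(2θ) / g.
sin(2 × 60.00°) = sin 120.00° = 0.8660.
R = (56.98)² × 0.8660 / 9.81 = 286.6 m.

286.6 m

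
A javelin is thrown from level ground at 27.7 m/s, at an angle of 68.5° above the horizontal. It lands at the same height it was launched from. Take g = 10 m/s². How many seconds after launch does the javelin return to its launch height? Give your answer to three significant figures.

Vertical component: v_y = 27.7 sin 68.5° = 25.77 m/s.
For a projectile landing at launch height, time of flight is t = 2 v_y / g = 2 × 25.77 / 10 = 5.15 s.

5.15 s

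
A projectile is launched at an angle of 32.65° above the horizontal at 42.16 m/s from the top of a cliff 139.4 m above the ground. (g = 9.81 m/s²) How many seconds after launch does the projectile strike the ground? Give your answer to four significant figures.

8.132 s

Vertical component: v_y = 42.16 sin 32.65° = 22.746 m/s.
Taking up as positive with launch at y = 139.4 m, landing at y = 0: 0 = 139.4 + 22.746 t − ½(9.81) t².
Solving 4.905 t² − 22.746 t − 139.4 = 0 gives t = [22.746 + √(22.746² + 4·4.905·139.4)] / 9.810 = 8.132 s.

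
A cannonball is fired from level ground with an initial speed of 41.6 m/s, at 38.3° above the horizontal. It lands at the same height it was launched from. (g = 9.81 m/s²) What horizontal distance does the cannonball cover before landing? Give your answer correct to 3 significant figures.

172 m

Components: v_x = 41.6 cos 38.3° = 32.65 m/s, v_y = 41.6 sin 38.3° = 25.78 m/s.
Time of flight (same landing height): t = 2 v_y / g = 2 × 25.78 / 9.81 = 5.256 s.
Range: R = v_x · t = 32.65 × 5.256 = 172 m.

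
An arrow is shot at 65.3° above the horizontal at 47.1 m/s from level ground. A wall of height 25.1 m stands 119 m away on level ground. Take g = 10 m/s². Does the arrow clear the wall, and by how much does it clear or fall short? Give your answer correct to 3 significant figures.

Yes — it clears the wall by 50.8 m.

v_x = 47.1 cos 65.3° = 19.68 m/s; v_y0 = 47.1 sin 65.3° = 42.79 m/s.
Time to reach the wall: t = 119 / 19.68 = 6.047 s.
Height at that point: y = 42.79×6.047 − 5.000×6.047² = 75.92 m.
That is 75.92 − 25.1 = 50.8 m above the top of the wall, so the arrow clears it.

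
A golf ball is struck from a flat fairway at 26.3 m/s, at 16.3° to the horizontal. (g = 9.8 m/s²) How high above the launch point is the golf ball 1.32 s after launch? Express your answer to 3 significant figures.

1.21 m

v_y0 = 26.3 sin 16.3° = 7.382 m/s.
y(t) = v_y0 t − ½ g t² = 7.382×1.32 − 4.900×1.32² = 1.21 m.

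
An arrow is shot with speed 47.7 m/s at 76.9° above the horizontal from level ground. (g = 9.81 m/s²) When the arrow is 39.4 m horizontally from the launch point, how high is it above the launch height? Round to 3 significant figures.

v_x = 47.7 cos 76.9° = 10.81 m/s, v_y0 = 47.7 sin 76.9° = 46.46 m/s.
Time to reach x = 39.4 m: t = x / v_x = 39.4 / 10.81 = 3.645 s.
y = v_y0 t − ½ g t² = 46.46×3.645 − 4.905×3.645² = 104 m.

104 m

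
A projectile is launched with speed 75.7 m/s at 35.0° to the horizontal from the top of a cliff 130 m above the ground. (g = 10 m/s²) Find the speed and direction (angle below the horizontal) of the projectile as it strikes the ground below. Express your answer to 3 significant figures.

v_x = 75.7 cos 35.0° = 62.01 m/s (constant).
|v_y| at impact = √((43.42)² + 2×10×130) = 66.97 m/s.
Speed = √(62.01² + 66.97²) = 91.3 m/s; angle = arctan(66.97/62.01) = 47.2° below horizontal.

91.3 m/s at 47.2° below the horizontal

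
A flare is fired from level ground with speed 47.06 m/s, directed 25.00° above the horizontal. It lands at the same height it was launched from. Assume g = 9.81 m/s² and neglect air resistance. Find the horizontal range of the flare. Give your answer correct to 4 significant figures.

Components: v_x = 47.06 cos 25.00° = 42.651 m/s, v_y = 47.06 sin 25.00° = 19.888 m/s.
Time of flight (same landing height): t = 2 v_y / g = 2 × 19.888 / 9.81 = 4.0546 s.
Range: R = v_x · t = 42.651 × 4.0546 = 172.9 m.

172.9 m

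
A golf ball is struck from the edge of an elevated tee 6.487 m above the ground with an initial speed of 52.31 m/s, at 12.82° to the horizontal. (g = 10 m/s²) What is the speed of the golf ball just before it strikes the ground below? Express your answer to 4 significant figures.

v_x = 52.31 cos 12.82° = 51.006 m/s is unchanged throughout.
For the vertical component, v_y² = v_y0² + 2 g h = (11.607)² + 2×10×6.487 = 264.46, so |v_y| = 16.262 m/s.
Impact speed = √(v_x² + v_y²) = √(2601.6 + 264.46) = 53.54 m/s.

53.54 m/s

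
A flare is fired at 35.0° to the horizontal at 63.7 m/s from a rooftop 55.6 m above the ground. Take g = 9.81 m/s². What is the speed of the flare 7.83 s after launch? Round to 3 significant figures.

v_x = 63.7 cos 35.0° = 52.18 m/s (constant).
v_y(t) = 63.7 sin 35.0° − g t = 36.54 − 9.81 × 7.83 = -40.27 m/s.
Speed = √(v_x² + v_y²) = √(2723 + 1622) = 65.9 m/s.

65.9 m/s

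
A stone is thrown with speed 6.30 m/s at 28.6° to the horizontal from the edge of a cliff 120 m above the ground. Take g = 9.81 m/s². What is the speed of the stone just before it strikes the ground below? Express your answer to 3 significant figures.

48.9 m/s

v_x = 6.30 cos 28.6° = 5.531 m/s is unchanged throughout.
For the vertical component, v_y² = v_y0² + 2 g h = (3.016)² + 2×9.81×120 = 2363, so |v_y| = 48.61 m/s.
Impact speed = √(v_x² + v_y²) = √(30.59 + 2363) = 48.9 m/s.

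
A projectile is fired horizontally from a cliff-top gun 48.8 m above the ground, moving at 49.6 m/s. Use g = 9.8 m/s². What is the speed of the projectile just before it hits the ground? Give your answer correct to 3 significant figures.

Fall time: t = √(2 × 48.8 / 9.8) = 3.156 s.
At impact: v_x = 49.6 m/s (unchanged), v_y = g t = 9.8 × 3.156 = 30.93 m/s.
Speed = √(v_x² + v_y²) = √(2460 + 956.7) = 58.5 m/s.

58.5 m/s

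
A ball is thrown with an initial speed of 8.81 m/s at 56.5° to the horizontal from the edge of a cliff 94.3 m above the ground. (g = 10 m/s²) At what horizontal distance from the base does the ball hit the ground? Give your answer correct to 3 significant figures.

Components: v_x = 8.81 cos 56.5° = 4.863 m/s, v_y = 8.81 sin 56.5° = 7.347 m/s.
Vertical: 0 = 94.3 + 7.347 t − ½(10) t² ⇒ 5.000 t² − 7.347 t − 94.3 = 0.
t = [7.347 + √(53.98 + 1886)] / 10.00 = 5.139 s.
Horizontal: R = v_x · t = 4.863 × 5.139 = 25.0 m.

25.0 m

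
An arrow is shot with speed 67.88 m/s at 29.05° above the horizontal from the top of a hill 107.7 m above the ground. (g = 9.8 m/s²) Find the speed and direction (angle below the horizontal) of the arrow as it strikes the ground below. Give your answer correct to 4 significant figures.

v_x = 67.88 cos 29.05° = 59.340 m/s (constant).
|v_y| at impact = √((32.961)² + 2×9.8×107.7) = 56.545 m/s.
Speed = √(59.340² + 56.545²) = 81.97 m/s; angle = arctan(56.545/59.340) = 43.62° below horizontal.

81.97 m/s at 43.62° below the horizontal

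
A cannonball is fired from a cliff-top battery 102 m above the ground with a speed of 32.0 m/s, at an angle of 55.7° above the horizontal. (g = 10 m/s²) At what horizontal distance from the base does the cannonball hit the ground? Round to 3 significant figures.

Components: v_x = 32.0 cos 55.7° = 18.03 m/s, v_y = 32.0 sin 55.7° = 26.44 m/s.
Vertical: 0 = 102 + 26.44 t − ½(10) t² ⇒ 5.000 t² − 26.44 t − 102 = 0.
t = [26.44 + √(699.1 + 2040)] / 10.00 = 7.878 s.
Horizontal: R = v_x · t = 18.03 × 7.878 = 142 m.

142 m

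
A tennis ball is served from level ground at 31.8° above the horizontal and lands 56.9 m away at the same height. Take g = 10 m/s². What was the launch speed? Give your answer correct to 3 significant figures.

On level ground, R = v₀² sin(2θ) / g, so v₀ = √(R g / sin 2θ).
sin(2 × 31.8°) = 0.8957.
v₀ = √(56.9 × 10 / 0.8957) = √635.3 = 25.2 m/s.

25.2 m/s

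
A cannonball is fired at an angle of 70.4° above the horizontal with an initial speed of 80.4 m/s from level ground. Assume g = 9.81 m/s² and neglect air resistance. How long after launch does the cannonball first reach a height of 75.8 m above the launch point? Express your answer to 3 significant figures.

1.08 s

v_y0 = 80.4 sin 70.4° = 75.74 m/s.
Set y = v_y0 t − ½ g t² = 75.8: 4.905 t² − 75.74 t + 75.8 = 0.
t = [75.74 ± √(5737 − 1487)] / 9.81 = (75.74 ± 65.19) / 9.81, giving t = 1.08 s or t = 14.4 s.
The cannonball is on the way up at the first time, so t = 1.08 s.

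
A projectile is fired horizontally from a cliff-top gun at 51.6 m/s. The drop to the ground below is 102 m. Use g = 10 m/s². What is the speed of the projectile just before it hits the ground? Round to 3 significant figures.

68.6 m/s

Fall time: t = √(2 × 102 / 10) = 4.517 s.
At impact: v_x = 51.6 m/s (unchanged), v_y = g t = 10 × 4.517 = 45.17 m/s.
Speed = √(v_x² + v_y²) = √(2663 + 2040) = 68.6 m/s.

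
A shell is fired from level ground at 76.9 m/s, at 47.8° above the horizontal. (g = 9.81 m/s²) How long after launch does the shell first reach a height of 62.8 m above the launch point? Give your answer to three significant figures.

1.23 s

v_y0 = 76.9 sin 47.8° = 56.97 m/s.
Set y = v_y0 t − ½ g t² = 62.8: 4.905 t² − 56.97 t + 62.8 = 0.
t = [56.97 ± √(3246 − 1232)] / 9.81 = (56.97 ± 44.88) / 9.81, giving t = 1.23 s or t = 10.4 s.
The shell is on the way up at the first time, so t = 1.23 s.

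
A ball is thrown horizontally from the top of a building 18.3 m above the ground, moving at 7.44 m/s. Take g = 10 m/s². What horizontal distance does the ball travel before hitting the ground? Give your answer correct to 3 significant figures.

14.2 m

Initial vertical velocity is zero, so the fall time comes from h = ½ g t²: t = √(2 × 18.3 / 10) = 1.913 s.
Horizontal motion is uniform at 7.44 m/s, so x = 7.44 × 1.913 = 14.2 m.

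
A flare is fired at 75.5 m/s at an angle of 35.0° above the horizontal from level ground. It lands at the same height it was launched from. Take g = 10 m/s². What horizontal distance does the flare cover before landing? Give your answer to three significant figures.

536 m

For level ground, R = v₀² sin(2θ) / g.
sin(2 × 35.0°) = sin 70.00° = 0.9397.
R = (75.5)² × 0.9397 / 10 = 536 m.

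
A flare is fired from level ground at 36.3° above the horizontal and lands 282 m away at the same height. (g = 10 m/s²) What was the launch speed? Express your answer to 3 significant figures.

54.4 m/s

On level ground, R = v₀² sin(2θ) / g, so v₀ = √(R g / sin 2θ).
sin(2 × 36.3°) = 0.9542.
v₀ = √(282 × 10 / 0.9542) = √2955 = 54.4 m/s.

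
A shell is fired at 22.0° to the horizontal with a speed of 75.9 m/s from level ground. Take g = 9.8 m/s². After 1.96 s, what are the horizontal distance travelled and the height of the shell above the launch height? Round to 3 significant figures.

x = 138 m, y = 36.9 m

v_x = 75.9 cos 22.0° = 70.37 m/s; v_y0 = 75.9 sin 22.0° = 28.43 m/s.
x = v_x t = 70.37 × 1.96 = 138 m.
y = v_y0 t − ½ g t² = 28.43×1.96 − 4.900×1.96² = 36.9 m.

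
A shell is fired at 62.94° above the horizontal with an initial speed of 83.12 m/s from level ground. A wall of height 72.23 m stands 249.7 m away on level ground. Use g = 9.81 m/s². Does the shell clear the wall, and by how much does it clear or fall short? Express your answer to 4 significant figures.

Yes — it clears the wall by 202.7 m.

v_x = 83.12 cos 62.94° = 37.813 m/s; v_y0 = 83.12 sin 62.94° = 74.021 m/s.
Time to reach the wall: t = 249.7 / 37.813 = 6.6035 s.
Height at that point: y = 74.021×6.6035 − 4.905×6.6035² = 274.91 m.
That is 274.91 − 72.23 = 202.7 m above the top of the wall, so the shell clears it.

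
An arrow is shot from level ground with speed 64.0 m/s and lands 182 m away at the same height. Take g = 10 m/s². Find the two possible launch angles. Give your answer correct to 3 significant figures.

Level-ground range: R = v₀² sin(2θ)/g ⇒ sin 2θ = R g / v₀² = 182×10/64.0² = 0.4443.
2θ = arcsin(0.4443) = 26.38° or 180° − 26.38° = 153.62°.
So θ = 13.2° or θ = 76.8°.

13.2° and 76.8°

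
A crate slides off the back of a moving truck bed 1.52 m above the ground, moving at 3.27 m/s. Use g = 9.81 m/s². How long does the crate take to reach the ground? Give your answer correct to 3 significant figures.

0.557 s

The horizontal speed doesn't affect the fall. With v_y0 = 0, h = ½ g t².
t = √(2 × 1.52 / 9.81) = √0.3099 = 0.557 s.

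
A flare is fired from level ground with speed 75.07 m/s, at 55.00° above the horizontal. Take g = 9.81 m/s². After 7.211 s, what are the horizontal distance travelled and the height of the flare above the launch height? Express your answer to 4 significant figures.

x = 310.5 m, y = 188.4 m

v_x = 75.07 cos 55.00° = 43.058 m/s; v_y0 = 75.07 sin 55.00° = 61.494 m/s.
x = v_x t = 43.058 × 7.211 = 310.5 m.
y = v_y0 t − ½ g t² = 61.494×7.211 − 4.905×7.211² = 188.4 m.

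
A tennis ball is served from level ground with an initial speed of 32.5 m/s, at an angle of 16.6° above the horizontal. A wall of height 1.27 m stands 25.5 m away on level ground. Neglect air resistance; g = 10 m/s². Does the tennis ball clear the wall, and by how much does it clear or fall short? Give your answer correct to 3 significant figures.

v_x = 32.5 cos 16.6° = 31.15 m/s; v_y0 = 32.5 sin 16.6° = 9.285 m/s.
Time to reach the wall: t = 25.5 / 31.15 = 0.8186 s.
Height at that point: y = 9.285×0.8186 − 5.000×0.8186² = 4.250 m.
That is 4.250 − 1.27 = 2.98 m above the top of the wall, so the tennis ball clears it.

Yes — it clears the wall by 2.98 m.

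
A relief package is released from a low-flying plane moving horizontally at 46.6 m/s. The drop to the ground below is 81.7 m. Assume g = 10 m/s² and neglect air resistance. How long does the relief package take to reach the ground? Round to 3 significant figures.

The horizontal speed doesn't affect the fall. With v_y0 = 0, h = ½ g t².
t = √(2 × 81.7 / 10) = √16.34 = 4.04 s.

4.04 s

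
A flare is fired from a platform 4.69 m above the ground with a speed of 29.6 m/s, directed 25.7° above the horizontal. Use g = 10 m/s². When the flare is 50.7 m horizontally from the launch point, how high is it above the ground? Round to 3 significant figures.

11.0 m

v_x = 29.6 cos 25.7° = 26.67 m/s, v_y0 = 29.6 sin 25.7° = 12.84 m/s.
Time to reach x = 50.7 m: t = x / v_x = 50.7 / 26.67 = 1.901 s.
y = 4.69 + v_y0 t − ½ g t² = 4.69 + 12.84×1.901 − 5.000×1.901² = 11.0 m.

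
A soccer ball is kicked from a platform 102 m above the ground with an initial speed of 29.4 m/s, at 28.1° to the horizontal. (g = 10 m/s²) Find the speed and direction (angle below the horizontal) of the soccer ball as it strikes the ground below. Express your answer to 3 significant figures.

v_x = 29.4 cos 28.1° = 25.93 m/s (constant).
|v_y| at impact = √((13.85)² + 2×10×102) = 47.24 m/s.
Speed = √(25.93² + 47.24²) = 53.9 m/s; angle = arctan(47.24/25.93) = 61.2° below horizontal.

53.9 m/s at 61.2° below the horizontal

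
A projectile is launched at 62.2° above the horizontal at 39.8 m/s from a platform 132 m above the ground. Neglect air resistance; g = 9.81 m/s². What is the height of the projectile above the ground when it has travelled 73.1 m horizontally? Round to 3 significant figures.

v_x = 39.8 cos 62.2° = 18.56 m/s, v_y0 = 39.8 sin 62.2° = 35.21 m/s.
Time to reach x = 73.1 m: t = x / v_x = 73.1 / 18.56 = 3.939 s.
y = 132 + v_y0 t − ½ g t² = 132 + 35.21×3.939 − 4.905×3.939² = 195 m.

195 m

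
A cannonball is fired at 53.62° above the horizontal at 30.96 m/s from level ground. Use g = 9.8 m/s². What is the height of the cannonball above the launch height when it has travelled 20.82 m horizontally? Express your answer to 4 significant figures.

v_x = 30.96 cos 53.62° = 18.364 m/s, v_y0 = 30.96 sin 53.62° = 24.926 m/s.
Time to reach x = 20.82 m: t = x / v_x = 20.82 / 18.364 = 1.1337 s.
y = v_y0 t − ½ g t² = 24.926×1.1337 − 4.900×1.1337² = 21.96 m.

21.96 m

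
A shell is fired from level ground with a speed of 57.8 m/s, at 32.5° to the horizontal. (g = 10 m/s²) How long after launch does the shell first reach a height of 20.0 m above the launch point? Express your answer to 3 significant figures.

0.730 s

v_y0 = 57.8 sin 32.5° = 31.06 m/s.
Set y = v_y0 t − ½ g t² = 20.0: 5.000 t² − 31.06 t + 20.0 = 0.
t = [31.06 ± √(964.7 − 400.0)] / 10 = (31.06 ± 23.76) / 10, giving t = 0.730 s or t = 5.48 s.
The shell is on the way up at the first time, so t = 0.730 s.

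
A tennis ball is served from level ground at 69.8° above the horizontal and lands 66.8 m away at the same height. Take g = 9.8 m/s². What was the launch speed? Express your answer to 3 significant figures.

31.8 m/s

On level ground, R = v₀² sin(2θ) / g, so v₀ = √(R g / sin 2θ).
sin(2 × 69.8°) = 0.6481.
v₀ = √(66.8 × 9.8 / 0.6481) = √1010 = 31.8 m/s.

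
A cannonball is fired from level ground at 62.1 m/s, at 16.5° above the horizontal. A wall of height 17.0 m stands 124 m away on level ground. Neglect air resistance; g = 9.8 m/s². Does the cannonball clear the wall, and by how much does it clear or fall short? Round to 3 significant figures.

v_x = 62.1 cos 16.5° = 59.54 m/s; v_y0 = 62.1 sin 16.5° = 17.64 m/s.
Time to reach the wall: t = 124 / 59.54 = 2.083 s.
Height at that point: y = 17.64×2.083 − 4.900×2.083² = 15.48 m.
That is 17.0 − 15.48 = 1.52 m below the top of the wall, so the cannonball does not clear it.

No — it falls 1.52 m short of clearing the wall.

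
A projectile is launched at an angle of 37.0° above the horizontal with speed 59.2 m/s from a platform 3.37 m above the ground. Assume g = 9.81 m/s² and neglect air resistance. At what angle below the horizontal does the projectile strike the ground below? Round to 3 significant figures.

37.7°

v_x = 59.2 cos 37.0° = 47.28 m/s.
At impact |v_y| = √(v_y0² + 2 g h) = √(35.63² + 2×9.81×3.37) = 36.55 m/s.
Angle below horizontal = arctan(|v_y| / v_x) = arctan(36.55 / 47.28) = 37.7°.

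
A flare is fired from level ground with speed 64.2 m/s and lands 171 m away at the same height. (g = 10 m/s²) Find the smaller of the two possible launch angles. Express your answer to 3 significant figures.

12.3°

Level-ground range: R = v₀² sin(2θ)/g ⇒ sin 2θ = R g / v₀² = 171×10/64.2² = 0.4149.
2θ = arcsin(0.4149) = 24.51° or 180° − 24.51° = 155.49°.
So θ = 12.3° or θ = 77.7°.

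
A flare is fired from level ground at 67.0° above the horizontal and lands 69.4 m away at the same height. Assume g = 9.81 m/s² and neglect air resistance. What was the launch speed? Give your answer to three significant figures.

On level ground, R = v₀² sin(2θ) / g, so v₀ = √(R g / sin 2θ).
sin(2 × 67.0°) = 0.7193.
v₀ = √(69.4 × 9.81 / 0.7193) = √946.5 = 30.8 m/s.

30.8 m/s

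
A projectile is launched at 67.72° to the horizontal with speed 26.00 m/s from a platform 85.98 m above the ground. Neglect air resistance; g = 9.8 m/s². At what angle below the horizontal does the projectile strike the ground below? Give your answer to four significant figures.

78.30°

v_x = 26.00 cos 67.72° = 9.8575 m/s.
At impact |v_y| = √(v_y0² + 2 g h) = √(24.059² + 2×9.8×85.98) = 47.582 m/s.
Angle below horizontal = arctan(|v_y| / v_x) = arctan(47.582 / 9.8575) = 78.30°.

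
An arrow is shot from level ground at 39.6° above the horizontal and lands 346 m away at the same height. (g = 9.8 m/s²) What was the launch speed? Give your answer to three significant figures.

58.8 m/s

On level ground, R = v₀² sin(2θ) / g, so v₀ = √(R g / sin 2θ).
sin(2 × 39.6°) = 0.9823.
v₀ = √(346 × 9.8 / 0.9823) = √3452 = 58.8 m/s.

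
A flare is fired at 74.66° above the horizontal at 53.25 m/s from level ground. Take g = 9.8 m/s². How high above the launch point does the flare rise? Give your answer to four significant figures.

134.5 m

Vertical component of launch velocity: v_y = 53.25 sin 74.66° = 51.353 m/s.
At the highest point the vertical velocity is zero, so v_y² = 2 g h_max.
h_max = (51.353)² / (2 × 9.8) = 2637.1 / 19.60 = 134.5 m.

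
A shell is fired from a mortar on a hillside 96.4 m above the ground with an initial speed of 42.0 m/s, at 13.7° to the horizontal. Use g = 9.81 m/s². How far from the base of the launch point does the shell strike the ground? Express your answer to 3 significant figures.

227 m

Components: v_x = 42.0 cos 13.7° = 40.81 m/s, v_y = 42.0 sin 13.7° = 9.947 m/s.
Vertical: 0 = 96.4 + 9.947 t − ½(9.81) t² ⇒ 4.905 t² − 9.947 t − 96.4 = 0.
t = [9.947 + √(98.94 + 1891)] / 9.810 = 5.561 s.
Horizontal: R = v_x · t = 40.81 × 5.561 = 227 m.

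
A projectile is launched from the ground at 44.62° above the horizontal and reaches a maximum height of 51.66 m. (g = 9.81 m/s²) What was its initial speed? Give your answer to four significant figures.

45.33 m/s

At maximum height v_y = 0, so (v₀ sin θ)² = 2 g H.
v₀ sin 44.62° = √(2 × 9.81 × 51.66) = 31.837 m/s.
v₀ = 31.837 / sin 44.62° = 31.837 / 0.7024 = 45.33 m/s.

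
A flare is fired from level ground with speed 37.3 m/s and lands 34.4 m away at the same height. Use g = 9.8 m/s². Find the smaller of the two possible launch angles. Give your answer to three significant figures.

7.01°

Level-ground range: R = v₀² sin(2θ)/g ⇒ sin 2θ = R g / v₀² = 34.4×9.8/37.3² = 0.2423.
2θ = arcsin(0.2423) = 14.02° or 180° − 14.02° = 165.98°.
So θ = 7.01° or θ = 83.0°.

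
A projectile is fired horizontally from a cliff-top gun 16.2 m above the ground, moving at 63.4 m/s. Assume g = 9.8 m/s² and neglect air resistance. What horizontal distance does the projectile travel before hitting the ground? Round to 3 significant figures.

115 m

Initial vertical velocity is zero, so the fall time comes from h = ½ g t²: t = √(2 × 16.2 / 9.8) = 1.818 s.
Horizontal motion is uniform at 63.4 m/s, so x = 63.4 × 1.818 = 115 m.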